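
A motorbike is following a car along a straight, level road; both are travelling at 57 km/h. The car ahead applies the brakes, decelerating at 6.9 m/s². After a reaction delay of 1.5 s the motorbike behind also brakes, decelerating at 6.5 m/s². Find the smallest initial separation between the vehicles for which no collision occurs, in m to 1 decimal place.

57 km/h ÷ 3.6 = 15.8333 m/s.
Leader travels v²/(2a_L) = 250.693 / 13.800 = 18.166 m before stopping.
Follower covers v·t_r = 15.8333 × 1.5 = 23.750 m while reacting, then v²/(2a_F) = 250.693 / 13.000 = 19.284 m while braking, for a total of 23.750 + 19.284 = 43.034 m.
Since a_F ≤ a_L and the follower starts braking later, the follower is never slower than the leader, so the closest approach is when both have stopped.
Minimum gap = 43.034 − 18.166 = 24.868 m.

Minimum gap ≈ 24.9 m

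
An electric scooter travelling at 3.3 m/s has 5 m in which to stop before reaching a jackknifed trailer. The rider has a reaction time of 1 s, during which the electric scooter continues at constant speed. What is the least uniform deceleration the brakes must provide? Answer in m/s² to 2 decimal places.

Distance covered during reaction = 3.3000 × 1 = 3.300 m.
Distance available for braking: 5 − 3.300 = 1.700 m.
v² = 2a·d ⇒ a = v²/(2d) = 3.3000² / (2 × 1.700) = 10.890 / 3.400 = 3.2029 m/s².

Required deceleration ≈ 3.20 m/s²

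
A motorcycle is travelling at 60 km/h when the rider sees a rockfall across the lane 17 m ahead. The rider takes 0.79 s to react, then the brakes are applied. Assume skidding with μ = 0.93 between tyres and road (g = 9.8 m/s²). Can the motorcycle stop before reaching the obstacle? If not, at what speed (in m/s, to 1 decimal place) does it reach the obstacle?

60 km/h ÷ 3.6 = 16.6667 m/s.
a = μg = 0.93 × 9.8 = 9.114 m/s².
Reaction distance = 16.6667 × 0.79 = 13.167 m.
Braking distance needed to stop: v²/(2a) = 277.779 / 18.228 = 15.239 m, so total needed = 13.167 + 15.239 = 28.406 m > 17 m — it cannot stop.
Distance remaining when braking begins: 17 − 13.167 = 3.833 m.
v² = v₀² − 2a·d = 277.779 − 2 × 9.114 × 3.833 = 207.911 m²/s².
v = √207.911 = 14.419 m/s.

No — it strikes the obstacle at 14.4 m/s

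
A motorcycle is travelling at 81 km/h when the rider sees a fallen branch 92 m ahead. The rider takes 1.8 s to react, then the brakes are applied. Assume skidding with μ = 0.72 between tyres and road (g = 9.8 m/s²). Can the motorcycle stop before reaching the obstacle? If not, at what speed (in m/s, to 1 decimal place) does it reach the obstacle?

81 km/h ÷ 3.6 = 22.5000 m/s.
a = μg = 0.72 × 9.8 = 7.056 m/s².
Reaction distance = 22.5000 × 1.8 = 40.500 m.
Braking distance = v²/(2a) = 506.250 / 14.112 = 35.874 m.
Total stopping distance = 40.500 + 35.874 = 76.374 m, vs 92 m available — it stops with 92 − 76.374 = 15.626 m to spare.

Yes — it stops about 15.6 m short of the obstacle, so it never reaches it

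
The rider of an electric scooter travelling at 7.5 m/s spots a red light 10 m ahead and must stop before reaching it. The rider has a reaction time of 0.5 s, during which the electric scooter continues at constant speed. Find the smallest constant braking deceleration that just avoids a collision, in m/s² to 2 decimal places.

Distance covered during reaction = 7.5000 × 0.5 = 3.750 m.
Distance available for braking: 10 − 3.750 = 6.250 m.
v² = 2a·d ⇒ a = v²/(2d) = 7.5000² / (2 × 6.250) = 56.250 / 12.500 = 4.5000 m/s².

Required deceleration ≈ 4.50 m/s²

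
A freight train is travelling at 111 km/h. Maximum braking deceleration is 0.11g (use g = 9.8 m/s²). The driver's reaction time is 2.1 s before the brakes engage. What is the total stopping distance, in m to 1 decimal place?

Total stopping distance ≈ 505.7 m

111 km/h ÷ 3.6 = 30.8333 m/s.
a = 0.11 × 9.8 = 1.078 m/s².
Reaction distance = v·t_r = 30.8333 × 2.1 = 64.750 m.
Braking distance = v²/(2a) = 30.8333² / (2 × 1.078) = 950.692 / 2.156 = 440.952 m.
Total = 64.750 + 440.952 = 505.702 m.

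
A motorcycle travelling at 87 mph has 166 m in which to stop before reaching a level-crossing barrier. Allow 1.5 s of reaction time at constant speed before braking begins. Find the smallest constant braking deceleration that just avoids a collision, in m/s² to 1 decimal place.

Required deceleration ≈ 7.0 m/s²

87 mph × 0.44704 = 38.8925 m/s.
Distance covered during reaction = 38.8925 × 1.5 = 58.339 m.
Distance available for braking: 166 − 58.339 = 107.661 m.
v² = 2a·d ⇒ a = v²/(2d) = 38.8925² / (2 × 107.661) = 1512.627 / 215.322 = 7.0250 m/s².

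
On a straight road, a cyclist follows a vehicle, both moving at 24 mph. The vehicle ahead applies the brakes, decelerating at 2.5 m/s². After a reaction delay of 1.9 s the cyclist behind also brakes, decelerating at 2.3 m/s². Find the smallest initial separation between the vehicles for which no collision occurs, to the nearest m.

24 mph × 0.44704 = 10.7290 m/s.
Leader travels v²/(2a_L) = 115.111 / 5.000 = 23.022 m before stopping.
Follower covers v·t_r = 10.7290 × 1.9 = 20.385 m while reacting, then v²/(2a_F) = 115.111 / 4.600 = 25.024 m while braking, for a total of 20.385 + 25.024 = 45.409 m.
Since a_F ≤ a_L and the follower starts braking later, the follower is never slower than the leader, so the closest approach is when both have stopped.
Minimum gap = 45.409 − 23.022 = 22.387 m.

Minimum gap ≈ 22 m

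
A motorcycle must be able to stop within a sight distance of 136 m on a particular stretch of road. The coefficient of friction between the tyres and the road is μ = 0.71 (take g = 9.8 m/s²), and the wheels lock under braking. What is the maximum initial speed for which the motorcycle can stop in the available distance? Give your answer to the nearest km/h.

Maximum speed ≈ 157 km/h

a = μg = 0.71 × 9.8 = 6.958 m/s².
v²/(2a) = d ⇒ v = √(2 × 6.958 × 136) = √1892.58 = 43.5038 m/s.
43.5038 m/s × 3.6 = 156.614 km/h.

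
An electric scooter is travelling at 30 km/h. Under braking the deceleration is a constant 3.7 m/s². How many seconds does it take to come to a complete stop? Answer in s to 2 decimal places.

30 km/h ÷ 3.6 = 8.3333 m/s.
Braking time = v/a = 8.3333 / 3.700 = 2.252 s.

Braking time ≈ 2.25 s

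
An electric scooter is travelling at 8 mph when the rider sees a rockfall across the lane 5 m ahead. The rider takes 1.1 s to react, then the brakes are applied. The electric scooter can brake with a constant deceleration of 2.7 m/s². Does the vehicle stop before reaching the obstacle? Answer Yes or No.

8 mph × 0.44704 = 3.5763 m/s.
Reaction distance = 3.5763 × 1.1 = 3.934 m.
Braking distance = v²/(2a) = 12.790 / 5.400 = 2.369 m.
Total stopping distance = 3.934 + 2.369 = 6.303 m, vs 5 m available — it cannot stop in time and overshoots by 6.303 − 5 = 1.303 m.

No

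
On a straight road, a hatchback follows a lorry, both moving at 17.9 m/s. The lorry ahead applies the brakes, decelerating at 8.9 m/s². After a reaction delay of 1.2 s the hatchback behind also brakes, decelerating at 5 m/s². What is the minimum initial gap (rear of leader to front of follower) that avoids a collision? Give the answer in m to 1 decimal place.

Leader travels v²/(2a_L) = 320.410 / 17.800 = 18.001 m before stopping.
Follower covers v·t_r = 17.9000 × 1.2 = 21.480 m while reacting, then v²/(2a_F) = 320.410 / 10.000 = 32.041 m while braking, for a total of 21.480 + 32.041 = 53.521 m.
Since a_F ≤ a_L and the follower starts braking later, the follower is never slower than the leader, so the closest approach is when both have stopped.
Minimum gap = 53.521 − 18.001 = 35.520 m.

Minimum gap ≈ 35.5 m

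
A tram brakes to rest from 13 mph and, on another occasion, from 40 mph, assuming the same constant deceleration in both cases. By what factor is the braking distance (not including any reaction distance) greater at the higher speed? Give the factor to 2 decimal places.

Factor ≈ 9.47

Braking distance d = v²/(2a), so with a fixed, d ∝ v².
Factor = (40/13)² = 3.0769² = 9.4673.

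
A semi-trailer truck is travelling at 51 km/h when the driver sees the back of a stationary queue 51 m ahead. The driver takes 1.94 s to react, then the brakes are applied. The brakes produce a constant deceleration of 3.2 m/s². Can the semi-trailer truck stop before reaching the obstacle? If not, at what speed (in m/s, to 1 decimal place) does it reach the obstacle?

No — it strikes the obstacle at 7.1 m/s

51 km/h ÷ 3.6 = 14.1667 m/s.
Reaction distance = 14.1667 × 1.94 = 27.483 m.
Braking distance needed to stop: v²/(2a) = 200.695 / 6.400 = 31.359 m, so total needed = 27.483 + 31.359 = 58.842 m > 51 m — it cannot stop.
Distance remaining when braking begins: 51 − 27.483 = 23.517 m.
v² = v₀² − 2a·d = 200.695 − 2 × 3.200 × 23.517 = 50.186 m²/s².
v = √50.186 = 7.084 m/s.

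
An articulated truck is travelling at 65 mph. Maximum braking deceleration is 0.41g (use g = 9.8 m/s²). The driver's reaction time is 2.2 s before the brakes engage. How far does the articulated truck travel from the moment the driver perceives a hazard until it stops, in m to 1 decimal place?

Total stopping distance ≈ 169.0 m

65 mph × 0.44704 = 29.0576 m/s.
a = 0.41 × 9.8 = 4.018 m/s².
Reaction distance = v·t_r = 29.0576 × 2.2 = 63.927 m.
Braking distance = v²/(2a) = 29.0576² / (2 × 4.018) = 844.344 / 8.036 = 105.070 m.
Total = 63.927 + 105.070 = 168.997 m.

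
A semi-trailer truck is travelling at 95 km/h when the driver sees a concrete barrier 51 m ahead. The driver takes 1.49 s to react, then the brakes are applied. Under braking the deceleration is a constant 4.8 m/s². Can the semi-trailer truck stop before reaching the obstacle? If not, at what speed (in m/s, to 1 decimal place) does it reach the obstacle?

95 km/h ÷ 3.6 = 26.3889 m/s.
Reaction distance = 26.3889 × 1.49 = 39.319 m.
Braking distance needed to stop: v²/(2a) = 696.374 / 9.600 = 72.539 m, so total needed = 39.319 + 72.539 = 111.858 m > 51 m — it cannot stop.
Distance remaining when braking begins: 51 − 39.319 = 11.681 m.
v² = v₀² − 2a·d = 696.374 − 2 × 4.800 × 11.681 = 584.236 m²/s².
v = √584.236 = 24.171 m/s.

No — it strikes the obstacle at 24.2 m/s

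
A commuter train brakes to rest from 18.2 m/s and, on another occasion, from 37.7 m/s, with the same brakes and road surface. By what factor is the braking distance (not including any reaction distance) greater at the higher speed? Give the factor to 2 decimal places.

Braking distance d = v²/(2a), so with a fixed, d ∝ v².
Factor = (37.7/18.2)² = 2.0714² = 4.2907.

Factor ≈ 4.29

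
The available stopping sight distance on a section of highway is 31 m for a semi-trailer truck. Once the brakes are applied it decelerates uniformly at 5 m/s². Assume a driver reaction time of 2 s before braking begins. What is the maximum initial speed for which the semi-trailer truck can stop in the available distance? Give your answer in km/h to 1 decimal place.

Maximum speed ≈ 36.9 km/h

Stopping distance: v·t_r + v²/(2a) = 31 with t_r = 2 s and a = 5.000 m/s².
So v² + 20.000 v − 310.00 = 0.
Positive root: v = −a·t_r + √((a·t_r)² + 2a·d) = −10.000 + √(100.000 + 310.00) = 10.2485 m/s.
10.2485 m/s × 3.6 = 36.895 km/h.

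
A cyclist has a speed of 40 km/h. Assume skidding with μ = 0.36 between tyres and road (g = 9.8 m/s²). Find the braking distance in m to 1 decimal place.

Braking distance ≈ 17.5 m

40 km/h ÷ 3.6 = 11.1111 m/s.
a = μg = 0.36 × 9.8 = 3.528 m/s².
Braking distance = v²/(2a) = 11.1111² / (2 × 3.528) = 123.457 / 7.056 = 17.497 m.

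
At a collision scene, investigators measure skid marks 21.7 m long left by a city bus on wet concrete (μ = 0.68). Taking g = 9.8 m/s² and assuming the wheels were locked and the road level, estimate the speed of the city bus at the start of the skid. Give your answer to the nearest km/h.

Initial speed ≈ 61 km/h

Deceleration a = μg = 0.68 × 9.8 = 6.664 m/s².
v = √(2a·d) = √(2 × 6.664 × 21.7) = √289.218 = 17.0064 m/s.
= 17.0064 × 3.6 = 61.223 km/h.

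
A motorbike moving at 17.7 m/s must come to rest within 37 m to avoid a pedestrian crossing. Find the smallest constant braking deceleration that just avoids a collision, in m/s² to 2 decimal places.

v² = 2a·d ⇒ a = v²/(2d) = 17.7000² / (2 × 37.000) = 313.290 / 74.000 = 4.2336 m/s².

Required deceleration ≈ 4.23 m/s²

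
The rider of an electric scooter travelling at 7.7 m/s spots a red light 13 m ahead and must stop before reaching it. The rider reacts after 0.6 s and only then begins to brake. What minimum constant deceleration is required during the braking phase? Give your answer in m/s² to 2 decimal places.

Distance covered during reaction = 7.7000 × 0.6 = 4.620 m.
Distance available for braking: 13 − 4.620 = 8.380 m.
v² = 2a·d ⇒ a = v²/(2d) = 7.7000² / (2 × 8.380) = 59.290 / 16.760 = 3.5376 m/s².

Required deceleration ≈ 3.54 m/s²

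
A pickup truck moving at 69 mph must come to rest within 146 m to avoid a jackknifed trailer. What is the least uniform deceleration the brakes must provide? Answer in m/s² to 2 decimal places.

Required deceleration ≈ 3.26 m/s²

69 mph × 0.44704 = 30.8458 m/s.
v² = 2a·d ⇒ a = v²/(2d) = 30.8458² / (2 × 146.000) = 951.463 / 292.000 = 3.2584 m/s².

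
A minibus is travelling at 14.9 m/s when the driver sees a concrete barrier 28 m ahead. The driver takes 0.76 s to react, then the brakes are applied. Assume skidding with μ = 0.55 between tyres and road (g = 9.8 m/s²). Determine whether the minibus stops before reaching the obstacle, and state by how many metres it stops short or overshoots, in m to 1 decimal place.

No — it overshoots by 3.9 m

a = μg = 0.55 × 9.8 = 5.390 m/s².
Reaction distance = 14.9000 × 0.76 = 11.324 m.
Braking distance = v²/(2a) = 222.010 / 10.780 = 20.595 m.
Total stopping distance = 11.324 + 20.595 = 31.919 m, vs 28 m available — it cannot stop in time and overshoots by 31.919 − 28 = 3.919 m.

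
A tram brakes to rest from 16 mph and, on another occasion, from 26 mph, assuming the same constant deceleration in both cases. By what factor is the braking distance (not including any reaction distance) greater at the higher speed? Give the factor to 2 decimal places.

Braking distance d = v²/(2a), so with a fixed, d ∝ v².
Factor = (26/16)² = 1.6250² = 2.6406.

Factor ≈ 2.64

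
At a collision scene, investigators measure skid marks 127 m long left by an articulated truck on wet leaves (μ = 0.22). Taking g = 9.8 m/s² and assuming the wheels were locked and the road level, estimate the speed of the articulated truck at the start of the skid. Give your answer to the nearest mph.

Deceleration a = μg = 0.22 × 9.8 = 2.156 m/s².
v = √(2a·d) = √(2 × 2.156 × 127) = √547.624 = 23.4014 m/s.
= 23.4014 ÷ 0.44704 = 52.347 mph.

Initial speed ≈ 52 mph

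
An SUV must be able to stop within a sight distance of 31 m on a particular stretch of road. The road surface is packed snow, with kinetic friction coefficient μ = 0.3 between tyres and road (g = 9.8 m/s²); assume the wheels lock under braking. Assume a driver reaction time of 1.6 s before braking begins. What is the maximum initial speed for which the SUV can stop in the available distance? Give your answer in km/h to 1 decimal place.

a = μg = 0.3 × 9.8 = 2.940 m/s².
Stopping distance: v·t_r + v²/(2a) = 31 with t_r = 1.6 s and a = 2.940 m/s².
So v² + 9.408 v − 182.28 = 0.
Positive root: v = −a·t_r + √((a·t_r)² + 2a·d) = −4.704 + √(22.128 + 182.28) = 9.5931 m/s.
9.5931 m/s × 3.6 = 34.535 km/h.

Maximum speed ≈ 34.5 km/h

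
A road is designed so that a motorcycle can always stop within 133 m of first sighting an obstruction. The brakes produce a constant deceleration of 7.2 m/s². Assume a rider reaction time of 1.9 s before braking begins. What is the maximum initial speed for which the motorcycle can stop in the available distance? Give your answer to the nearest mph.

Stopping distance: v·t_r + v²/(2a) = 133 with t_r = 1.9 s and a = 7.200 m/s².
So v² + 27.360 v − 1915.20 = 0.
Positive root: v = −a·t_r + √((a·t_r)² + 2a·d) = −13.680 + √(187.142 + 1915.20) = 32.1713 m/s.
32.1713 m/s ÷ 0.44704 = 71.965 mph.

Maximum speed ≈ 72 mph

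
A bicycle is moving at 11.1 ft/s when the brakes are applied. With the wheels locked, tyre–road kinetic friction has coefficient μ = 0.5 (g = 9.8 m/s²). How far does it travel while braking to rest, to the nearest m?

Braking distance ≈ 1 m

11.1 ft/s × 0.3048 = 3.3833 m/s.
a = μg = 0.5 × 9.8 = 4.900 m/s².
Braking distance = v²/(2a) = 3.3833² / (2 × 4.900) = 11.447 / 9.800 = 1.168 m.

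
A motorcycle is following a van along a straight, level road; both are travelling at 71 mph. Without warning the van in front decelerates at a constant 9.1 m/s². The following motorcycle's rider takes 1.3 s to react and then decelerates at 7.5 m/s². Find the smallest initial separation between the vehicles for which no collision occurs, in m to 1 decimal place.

71 mph × 0.44704 = 31.7398 m/s.
Leader travels v²/(2a_L) = 1007.415 / 18.200 = 55.352 m before stopping.
Follower covers v·t_r = 31.7398 × 1.3 = 41.262 m while reacting, then v²/(2a_F) = 1007.415 / 15.000 = 67.161 m while braking, for a total of 41.262 + 67.161 = 108.423 m.
Since a_F ≤ a_L and the follower starts braking later, the follower is never slower than the leader, so the closest approach is when both have stopped.
Minimum gap = 108.423 − 55.352 = 53.071 m.

Minimum gap ≈ 53.1 m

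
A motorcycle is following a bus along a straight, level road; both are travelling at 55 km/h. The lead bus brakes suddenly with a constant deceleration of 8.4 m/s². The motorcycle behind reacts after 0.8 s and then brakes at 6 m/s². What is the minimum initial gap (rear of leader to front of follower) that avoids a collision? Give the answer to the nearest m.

55 km/h ÷ 3.6 = 15.2778 m/s.
Leader travels v²/(2a_L) = 233.411 / 16.800 = 13.894 m before stopping.
Follower covers v·t_r = 15.2778 × 0.8 = 12.222 m while reacting, then v²/(2a_F) = 233.411 / 12.000 = 19.451 m while braking, for a total of 12.222 + 19.451 = 31.673 m.
Since a_F ≤ a_L and the follower starts braking later, the follower is never slower than the leader, so the closest approach is when both have stopped.
Minimum gap = 31.673 − 13.894 = 17.779 m.

Minimum gap ≈ 18 m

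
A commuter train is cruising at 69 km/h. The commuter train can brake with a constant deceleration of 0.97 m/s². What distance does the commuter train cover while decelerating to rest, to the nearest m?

Braking distance ≈ 189 m

69 km/h ÷ 3.6 = 19.1667 m/s.
Braking distance = v²/(2a) = 19.1667² / (2 × 0.970) = 367.362 / 1.940 = 189.362 m.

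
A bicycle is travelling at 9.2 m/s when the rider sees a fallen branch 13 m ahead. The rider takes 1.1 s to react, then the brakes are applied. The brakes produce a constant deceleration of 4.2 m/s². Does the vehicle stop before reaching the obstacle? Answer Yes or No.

Reaction distance = 9.2000 × 1.1 = 10.120 m.
Braking distance = v²/(2a) = 84.640 / 8.400 = 10.076 m.
Total stopping distance = 10.120 + 10.076 = 20.196 m, vs 13 m available — it cannot stop in time and overshoots by 20.196 − 13 = 7.196 m.

No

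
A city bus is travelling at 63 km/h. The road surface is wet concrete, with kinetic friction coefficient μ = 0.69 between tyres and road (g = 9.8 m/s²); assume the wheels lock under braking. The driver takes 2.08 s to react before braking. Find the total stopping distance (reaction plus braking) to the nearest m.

63 km/h ÷ 3.6 = 17.5000 m/s.
a = μg = 0.69 × 9.8 = 6.762 m/s².
Reaction distance = v·t_r = 17.5000 × 2.08 = 36.400 m.
Braking distance = v²/(2a) = 17.5000² / (2 × 6.762) = 306.250 / 13.524 = 22.645 m.
Total = 36.400 + 22.645 = 59.045 m.

Total stopping distance ≈ 59 m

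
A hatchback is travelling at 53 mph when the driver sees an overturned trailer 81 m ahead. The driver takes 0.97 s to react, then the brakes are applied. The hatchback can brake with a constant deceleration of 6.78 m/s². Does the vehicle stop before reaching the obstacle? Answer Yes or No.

Yes

53 mph × 0.44704 = 23.6931 m/s.
Reaction distance = 23.6931 × 0.97 = 22.982 m.
Braking distance = v²/(2a) = 561.363 / 13.560 = 41.398 m.
Total stopping distance = 22.982 + 41.398 = 64.380 m, vs 81 m available — it stops with 81 − 64.380 = 16.620 m to spare.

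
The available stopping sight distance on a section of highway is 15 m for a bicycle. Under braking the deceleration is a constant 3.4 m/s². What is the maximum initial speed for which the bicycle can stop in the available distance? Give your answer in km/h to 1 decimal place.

Maximum speed ≈ 36.4 km/h

v²/(2a) = d ⇒ v = √(2 × 3.400 × 15) = √102.00 = 10.0995 m/s.
10.0995 m/s × 3.6 = 36.358 km/h.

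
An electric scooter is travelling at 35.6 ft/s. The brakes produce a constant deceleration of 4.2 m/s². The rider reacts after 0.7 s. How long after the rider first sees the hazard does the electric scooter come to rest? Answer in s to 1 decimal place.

Total time ≈ 3.3 s

35.6 ft/s × 0.3048 = 10.8509 m/s.
Braking time = v/a = 10.8509 / 4.200 = 2.584 s.
Total = 0.7 + 2.584 = 3.284 s.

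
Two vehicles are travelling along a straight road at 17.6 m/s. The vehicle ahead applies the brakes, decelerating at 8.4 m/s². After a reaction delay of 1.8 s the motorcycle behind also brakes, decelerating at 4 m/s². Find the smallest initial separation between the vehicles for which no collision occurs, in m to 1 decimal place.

Minimum gap ≈ 52.0 m

Leader travels v²/(2a_L) = 309.760 / 16.800 = 18.438 m before stopping.
Follower covers v·t_r = 17.6000 × 1.8 = 31.680 m while reacting, then v²/(2a_F) = 309.760 / 8.000 = 38.720 m while braking, for a total of 31.680 + 38.720 = 70.400 m.
Since a_F ≤ a_L and the follower starts braking later, the follower is never slower than the leader, so the closest approach is when both have stopped.
Minimum gap = 70.400 − 18.438 = 51.962 m.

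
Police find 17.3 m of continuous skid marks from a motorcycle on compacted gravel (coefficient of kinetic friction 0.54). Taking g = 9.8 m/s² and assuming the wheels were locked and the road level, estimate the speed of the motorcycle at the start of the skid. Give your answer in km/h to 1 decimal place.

Deceleration a = μg = 0.54 × 9.8 = 5.292 m/s².
v = √(2a·d) = √(2 × 5.292 × 17.3) = √183.103 = 13.5316 m/s.
= 13.5316 × 3.6 = 48.714 km/h.

Initial speed ≈ 48.7 km/h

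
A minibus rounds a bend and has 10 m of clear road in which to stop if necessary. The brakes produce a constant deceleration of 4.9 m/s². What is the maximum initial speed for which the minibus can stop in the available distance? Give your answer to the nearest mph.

v²/(2a) = d ⇒ v = √(2 × 4.900 × 10) = √98.00 = 9.8995 m/s.
9.8995 m/s ÷ 0.44704 = 22.145 mph.

Maximum speed ≈ 22 mph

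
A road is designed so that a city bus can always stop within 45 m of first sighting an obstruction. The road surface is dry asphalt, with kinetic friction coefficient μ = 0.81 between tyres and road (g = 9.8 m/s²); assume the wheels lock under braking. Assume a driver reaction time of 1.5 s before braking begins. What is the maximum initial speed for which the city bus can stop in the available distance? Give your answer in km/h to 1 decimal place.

a = μg = 0.81 × 9.8 = 7.938 m/s².
Stopping distance: v·t_r + v²/(2a) = 45 with t_r = 1.5 s and a = 7.938 m/s².
So v² + 23.814 v − 714.42 = 0.
Positive root: v = −a·t_r + √((a·t_r)² + 2a·d) = −11.907 + √(141.777 + 714.42) = 17.3538 m/s.
17.3538 m/s × 3.6 = 62.474 km/h.

Maximum speed ≈ 62.5 km/h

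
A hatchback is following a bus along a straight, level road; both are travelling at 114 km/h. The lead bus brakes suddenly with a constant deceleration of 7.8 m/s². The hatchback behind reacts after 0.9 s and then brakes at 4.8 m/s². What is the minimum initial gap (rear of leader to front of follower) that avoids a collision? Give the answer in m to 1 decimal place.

114 km/h ÷ 3.6 = 31.6667 m/s.
Leader travels v²/(2a_L) = 1002.780 / 15.600 = 64.281 m before stopping.
Follower covers v·t_r = 31.6667 × 0.9 = 28.500 m while reacting, then v²/(2a_F) = 1002.780 / 9.600 = 104.456 m while braking, for a total of 28.500 + 104.456 = 132.956 m.
Since a_F ≤ a_L and the follower starts braking later, the follower is never slower than the leader, so the closest approach is when both have stopped.
Minimum gap = 132.956 − 64.281 = 68.675 m.

Minimum gap ≈ 68.7 m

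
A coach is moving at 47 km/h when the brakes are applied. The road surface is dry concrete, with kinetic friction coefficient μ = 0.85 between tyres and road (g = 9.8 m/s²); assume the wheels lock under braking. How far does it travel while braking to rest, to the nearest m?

47 km/h ÷ 3.6 = 13.0556 m/s.
a = μg = 0.85 × 9.8 = 8.330 m/s².
Braking distance = v²/(2a) = 13.0556² / (2 × 8.330) = 170.449 / 16.660 = 10.231 m.

Braking distance ≈ 10 m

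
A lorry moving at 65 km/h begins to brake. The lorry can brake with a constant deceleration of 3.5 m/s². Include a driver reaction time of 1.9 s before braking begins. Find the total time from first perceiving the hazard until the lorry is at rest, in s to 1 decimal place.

65 km/h ÷ 3.6 = 18.0556 m/s.
Braking time = v/a = 18.0556 / 3.500 = 5.159 s.
Total = 1.9 + 5.159 = 7.059 s.

Total time ≈ 7.1 s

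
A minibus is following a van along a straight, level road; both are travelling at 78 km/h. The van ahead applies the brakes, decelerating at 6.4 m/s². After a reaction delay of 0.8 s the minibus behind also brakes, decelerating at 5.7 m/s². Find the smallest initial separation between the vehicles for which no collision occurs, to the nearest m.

Minimum gap ≈ 22 m

78 km/h ÷ 3.6 = 21.6667 m/s.
Leader travels v²/(2a_L) = 469.446 / 12.800 = 36.675 m before stopping.
Follower covers v·t_r = 21.6667 × 0.8 = 17.333 m while reacting, then v²/(2a_F) = 469.446 / 11.400 = 41.179 m while braking, for a total of 17.333 + 41.179 = 58.512 m.
Since a_F ≤ a_L and the follower starts braking later, the follower is never slower than the leader, so the closest approach is when both have stopped.
Minimum gap = 58.512 − 36.675 = 21.837 m.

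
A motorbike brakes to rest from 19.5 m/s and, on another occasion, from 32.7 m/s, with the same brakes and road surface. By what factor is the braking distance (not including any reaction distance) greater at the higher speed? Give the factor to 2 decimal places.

Braking distance d = v²/(2a), so with a fixed, d ∝ v².
Factor = (32.7/19.5)² = 1.6769² = 2.8120.

Factor ≈ 2.81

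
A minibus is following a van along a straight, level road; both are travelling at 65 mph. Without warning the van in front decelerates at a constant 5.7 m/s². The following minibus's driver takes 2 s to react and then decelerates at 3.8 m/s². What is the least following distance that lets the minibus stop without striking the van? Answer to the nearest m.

65 mph × 0.44704 = 29.0576 m/s.
Leader travels v²/(2a_L) = 844.344 / 11.400 = 74.065 m before stopping.
Follower covers v·t_r = 29.0576 × 2 = 58.115 m while reacting, then v²/(2a_F) = 844.344 / 7.600 = 111.098 m while braking, for a total of 58.115 + 111.098 = 169.213 m.
Since a_F ≤ a_L and the follower starts braking later, the follower is never slower than the leader, so the closest approach is when both have stopped.
Minimum gap = 169.213 − 74.065 = 95.148 m.

Minimum gap ≈ 95 m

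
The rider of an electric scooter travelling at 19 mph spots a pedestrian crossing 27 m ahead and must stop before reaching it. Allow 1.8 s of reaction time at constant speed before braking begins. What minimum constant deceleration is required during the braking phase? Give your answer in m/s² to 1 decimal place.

19 mph × 0.44704 = 8.4938 m/s.
Distance covered during reaction = 8.4938 × 1.8 = 15.289 m.
Distance available for braking: 27 − 15.289 = 11.711 m.
v² = 2a·d ⇒ a = v²/(2d) = 8.4938² / (2 × 11.711) = 72.145 / 23.422 = 3.0802 m/s².

Required deceleration ≈ 3.1 m/s²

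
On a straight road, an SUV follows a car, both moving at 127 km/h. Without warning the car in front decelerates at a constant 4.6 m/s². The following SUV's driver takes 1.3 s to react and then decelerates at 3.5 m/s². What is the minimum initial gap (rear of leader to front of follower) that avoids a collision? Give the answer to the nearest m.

Minimum gap ≈ 88 m

127 km/h ÷ 3.6 = 35.2778 m/s.
Leader travels v²/(2a_L) = 1244.523 / 9.200 = 135.274 m before stopping.
Follower covers v·t_r = 35.2778 × 1.3 = 45.861 m while reacting, then v²/(2a_F) = 1244.523 / 7.000 = 177.789 m while braking, for a total of 45.861 + 177.789 = 223.650 m.
Since a_F ≤ a_L and the follower starts braking later, the follower is never slower than the leader, so the closest approach is when both have stopped.
Minimum gap = 223.650 − 135.274 = 88.376 m.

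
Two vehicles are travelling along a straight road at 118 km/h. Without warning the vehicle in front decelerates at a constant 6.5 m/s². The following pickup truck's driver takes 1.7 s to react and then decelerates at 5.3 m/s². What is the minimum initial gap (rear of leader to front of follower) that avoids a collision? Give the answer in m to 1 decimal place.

Minimum gap ≈ 74.4 m

118 km/h ÷ 3.6 = 32.7778 m/s.
Leader travels v²/(2a_L) = 1074.384 / 13.000 = 82.645 m before stopping.
Follower covers v·t_r = 32.7778 × 1.7 = 55.722 m while reacting, then v²/(2a_F) = 1074.384 / 10.600 = 101.357 m while braking, for a total of 55.722 + 101.357 = 157.079 m.
Since a_F ≤ a_L and the follower starts braking later, the follower is never slower than the leader, so the closest approach is when both have stopped.
Minimum gap = 157.079 − 82.645 = 74.434 m.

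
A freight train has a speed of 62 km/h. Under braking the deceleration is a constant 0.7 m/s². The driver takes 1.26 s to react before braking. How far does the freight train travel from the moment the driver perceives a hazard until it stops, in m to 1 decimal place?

62 km/h ÷ 3.6 = 17.2222 m/s.
Reaction distance = v·t_r = 17.2222 × 1.26 = 21.700 m.
Braking distance = v²/(2a) = 17.2222² / (2 × 0.700) = 296.604 / 1.400 = 211.860 m.
Total = 21.700 + 211.860 = 233.560 m.

Total stopping distance ≈ 233.6 m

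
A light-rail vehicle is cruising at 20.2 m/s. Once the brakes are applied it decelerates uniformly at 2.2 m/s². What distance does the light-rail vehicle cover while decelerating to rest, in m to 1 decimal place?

Braking distance = v²/(2a) = 20.2000² / (2 × 2.200) = 408.040 / 4.400 = 92.736 m.

Braking distance ≈ 92.7 m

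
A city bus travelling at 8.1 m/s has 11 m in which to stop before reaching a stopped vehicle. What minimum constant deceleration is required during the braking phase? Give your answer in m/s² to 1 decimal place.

Required deceleration ≈ 3.0 m/s²

v² = 2a·d ⇒ a = v²/(2d) = 8.1000² / (2 × 11.000) = 65.610 / 22.000 = 2.9823 m/s².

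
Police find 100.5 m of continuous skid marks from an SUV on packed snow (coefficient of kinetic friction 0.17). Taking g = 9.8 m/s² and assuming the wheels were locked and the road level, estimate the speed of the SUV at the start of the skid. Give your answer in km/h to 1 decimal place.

Deceleration a = μg = 0.17 × 9.8 = 1.666 m/s².
v = √(2a·d) = √(2 × 1.666 × 100.5) = √334.866 = 18.2993 m/s.
= 18.2993 × 3.6 = 65.877 km/h.

Initial speed ≈ 65.9 km/h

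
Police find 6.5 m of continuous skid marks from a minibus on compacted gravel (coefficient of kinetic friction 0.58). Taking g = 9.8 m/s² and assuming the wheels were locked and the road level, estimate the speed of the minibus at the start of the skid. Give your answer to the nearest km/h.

Deceleration a = μg = 0.58 × 9.8 = 5.684 m/s².
v = √(2a·d) = √(2 × 5.684 × 6.5) = √73.892 = 8.5960 m/s.
= 8.5960 × 3.6 = 30.946 km/h.

Initial speed ≈ 31 km/h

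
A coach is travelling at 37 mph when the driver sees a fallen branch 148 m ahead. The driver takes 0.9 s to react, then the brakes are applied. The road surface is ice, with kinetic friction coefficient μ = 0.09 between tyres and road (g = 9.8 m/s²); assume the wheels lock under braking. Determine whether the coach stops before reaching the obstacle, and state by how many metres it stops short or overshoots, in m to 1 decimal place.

No — it overshoots by 22.0 m

37 mph × 0.44704 = 16.5405 m/s.
a = μg = 0.09 × 9.8 = 0.882 m/s².
Reaction distance = 16.5405 × 0.9 = 14.886 m.
Braking distance = v²/(2a) = 273.588 / 1.764 = 155.095 m.
Total stopping distance = 14.886 + 155.095 = 169.981 m, vs 148 m available — it cannot stop in time and overshoots by 169.981 − 148 = 21.981 m.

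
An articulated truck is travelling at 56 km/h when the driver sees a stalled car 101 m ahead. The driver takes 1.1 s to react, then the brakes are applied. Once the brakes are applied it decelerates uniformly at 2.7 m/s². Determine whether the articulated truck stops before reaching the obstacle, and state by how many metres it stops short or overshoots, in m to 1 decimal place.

56 km/h ÷ 3.6 = 15.5556 m/s.
Reaction distance = 15.5556 × 1.1 = 17.111 m.
Braking distance = v²/(2a) = 241.977 / 5.400 = 44.811 m.
Total stopping distance = 17.111 + 44.811 = 61.922 m, vs 101 m available — it stops with 101 − 61.922 = 39.078 m to spare.

Yes — it stops 39.1 m short of the obstacle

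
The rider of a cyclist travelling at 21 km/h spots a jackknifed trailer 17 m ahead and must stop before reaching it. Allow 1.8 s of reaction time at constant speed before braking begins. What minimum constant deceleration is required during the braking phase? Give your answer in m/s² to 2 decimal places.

Required deceleration ≈ 2.62 m/s²

21 km/h ÷ 3.6 = 5.8333 m/s.
Distance covered during reaction = 5.8333 × 1.8 = 10.500 m.
Distance available for braking: 17 − 10.500 = 6.500 m.
v² = 2a·d ⇒ a = v²/(2d) = 5.8333² / (2 × 6.500) = 34.027 / 13.000 = 2.6175 m/s².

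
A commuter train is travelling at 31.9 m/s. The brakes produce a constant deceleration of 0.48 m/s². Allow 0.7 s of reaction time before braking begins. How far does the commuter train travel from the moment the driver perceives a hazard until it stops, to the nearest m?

Reaction distance = v·t_r = 31.9000 × 0.7 = 22.330 m.
Braking distance = v²/(2a) = 31.9000² / (2 × 0.480) = 1017.610 / 0.960 = 1060.010 m.
Total = 22.330 + 1060.010 = 1082.340 m.

Total stopping distance ≈ 1082 m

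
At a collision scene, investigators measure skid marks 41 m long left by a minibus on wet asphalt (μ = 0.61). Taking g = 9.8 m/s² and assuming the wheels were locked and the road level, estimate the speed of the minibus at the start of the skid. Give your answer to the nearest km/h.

Deceleration a = μg = 0.61 × 9.8 = 5.978 m/s².
v = √(2a·d) = √(2 × 5.978 × 41) = √490.196 = 22.1404 m/s.
= 22.1404 × 3.6 = 79.705 km/h.

Initial speed ≈ 80 km/h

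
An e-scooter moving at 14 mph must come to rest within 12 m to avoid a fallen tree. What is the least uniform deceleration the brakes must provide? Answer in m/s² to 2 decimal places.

14 mph × 0.44704 = 6.2586 m/s.
v² = 2a·d ⇒ a = v²/(2d) = 6.2586² / (2 × 12.000) = 39.170 / 24.000 = 1.6321 m/s².

Required deceleration ≈ 1.63 m/s²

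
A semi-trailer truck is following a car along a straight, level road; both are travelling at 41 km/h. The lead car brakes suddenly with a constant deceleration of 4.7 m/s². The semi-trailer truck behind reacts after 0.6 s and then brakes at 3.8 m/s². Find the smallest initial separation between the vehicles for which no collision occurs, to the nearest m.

41 km/h ÷ 3.6 = 11.3889 m/s.
Leader travels v²/(2a_L) = 129.707 / 9.400 = 13.799 m before stopping.
Follower covers v·t_r = 11.3889 × 0.6 = 6.833 m while reacting, then v²/(2a_F) = 129.707 / 7.600 = 17.067 m while braking, for a total of 6.833 + 17.067 = 23.900 m.
Since a_F ≤ a_L and the follower starts braking later, the follower is never slower than the leader, so the closest approach is when both have stopped.
Minimum gap = 23.900 − 13.799 = 10.101 m.

Minimum gap ≈ 10 m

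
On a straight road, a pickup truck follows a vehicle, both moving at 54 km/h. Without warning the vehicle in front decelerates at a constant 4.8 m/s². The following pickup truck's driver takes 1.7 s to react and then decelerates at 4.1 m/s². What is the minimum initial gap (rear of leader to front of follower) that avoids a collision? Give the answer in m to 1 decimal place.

54 km/h ÷ 3.6 = 15.0000 m/s.
Leader travels v²/(2a_L) = 225.000 / 9.600 = 23.438 m before stopping.
Follower covers v·t_r = 15.0000 × 1.7 = 25.500 m while reacting, then v²/(2a_F) = 225.000 / 8.200 = 27.439 m while braking, for a total of 25.500 + 27.439 = 52.939 m.
Since a_F ≤ a_L and the follower starts braking later, the follower is never slower than the leader, so the closest approach is when both have stopped.
Minimum gap = 52.939 − 23.438 = 29.501 m.

Minimum gap ≈ 29.5 m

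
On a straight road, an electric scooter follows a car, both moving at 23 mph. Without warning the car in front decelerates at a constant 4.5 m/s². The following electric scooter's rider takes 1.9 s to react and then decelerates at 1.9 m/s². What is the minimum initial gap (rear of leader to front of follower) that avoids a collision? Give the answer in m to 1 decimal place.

Minimum gap ≈ 35.6 m

23 mph × 0.44704 = 10.2819 m/s.
Leader travels v²/(2a_L) = 105.717 / 9.000 = 11.746 m before stopping.
Follower covers v·t_r = 10.2819 × 1.9 = 19.536 m while reacting, then v²/(2a_F) = 105.717 / 3.800 = 27.820 m while braking, for a total of 19.536 + 27.820 = 47.356 m.
Since a_F ≤ a_L and the follower starts braking later, the follower is never slower than the leader, so the closest approach is when both have stopped.
Minimum gap = 47.356 − 11.746 = 35.610 m.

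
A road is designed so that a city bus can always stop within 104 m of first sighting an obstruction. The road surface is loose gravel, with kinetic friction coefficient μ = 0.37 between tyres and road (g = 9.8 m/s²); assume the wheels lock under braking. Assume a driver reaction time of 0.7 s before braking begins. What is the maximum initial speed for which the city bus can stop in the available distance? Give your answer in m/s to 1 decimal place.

a = μg = 0.37 × 9.8 = 3.626 m/s².
Stopping distance: v·t_r + v²/(2a) = 104 with t_r = 0.7 s and a = 3.626 m/s².
So v² + 5.076 v − 754.21 = 0.
Positive root: v = −a·t_r + √((a·t_r)² + 2a·d) = −2.538 + √(6.441 + 754.21) = 25.0419 m/s.

Maximum speed ≈ 25.0 m/s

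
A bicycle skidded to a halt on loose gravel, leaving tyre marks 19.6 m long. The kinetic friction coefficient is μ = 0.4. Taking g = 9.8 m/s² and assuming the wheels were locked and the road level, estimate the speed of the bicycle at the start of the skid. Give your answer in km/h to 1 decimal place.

Initial speed ≈ 44.6 km/h

Deceleration a = μg = 0.4 × 9.8 = 3.920 m/s².
v = √(2a·d) = √(2 × 3.920 × 19.6) = √153.664 = 12.3961 m/s.
= 12.3961 × 3.6 = 44.626 km/h.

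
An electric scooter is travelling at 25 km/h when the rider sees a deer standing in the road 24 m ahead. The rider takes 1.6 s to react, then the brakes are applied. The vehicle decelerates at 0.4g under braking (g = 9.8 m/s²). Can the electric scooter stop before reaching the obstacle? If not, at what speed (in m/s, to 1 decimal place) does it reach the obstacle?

25 km/h ÷ 3.6 = 6.9444 m/s.
a = 0.4 × 9.8 = 3.920 m/s².
Reaction distance = 6.9444 × 1.6 = 11.111 m.
Braking distance = v²/(2a) = 48.225 / 7.840 = 6.151 m.
Total stopping distance = 11.111 + 6.151 = 17.262 m, vs 24 m available — it stops with 24 − 17.262 = 6.738 m to spare.

Yes — it stops about 6.7 m short of the obstacle, so it never reaches it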